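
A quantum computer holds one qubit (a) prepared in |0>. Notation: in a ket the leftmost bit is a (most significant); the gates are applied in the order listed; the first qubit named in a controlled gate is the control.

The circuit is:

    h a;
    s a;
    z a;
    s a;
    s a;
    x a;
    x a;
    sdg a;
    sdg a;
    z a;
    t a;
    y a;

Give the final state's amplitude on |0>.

The final state's coefficient on |0> equals sqrt(2)*exp(I*pi/4)/2.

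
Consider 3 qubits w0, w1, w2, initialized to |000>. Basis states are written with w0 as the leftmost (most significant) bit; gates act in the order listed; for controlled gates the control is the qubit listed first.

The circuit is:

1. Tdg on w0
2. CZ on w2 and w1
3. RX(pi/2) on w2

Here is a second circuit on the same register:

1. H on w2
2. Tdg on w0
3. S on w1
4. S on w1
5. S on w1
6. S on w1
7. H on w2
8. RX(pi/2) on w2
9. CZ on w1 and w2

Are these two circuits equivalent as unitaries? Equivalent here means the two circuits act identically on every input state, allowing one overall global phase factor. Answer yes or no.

No — the two circuits implement different unitaries, even allowing a global phase.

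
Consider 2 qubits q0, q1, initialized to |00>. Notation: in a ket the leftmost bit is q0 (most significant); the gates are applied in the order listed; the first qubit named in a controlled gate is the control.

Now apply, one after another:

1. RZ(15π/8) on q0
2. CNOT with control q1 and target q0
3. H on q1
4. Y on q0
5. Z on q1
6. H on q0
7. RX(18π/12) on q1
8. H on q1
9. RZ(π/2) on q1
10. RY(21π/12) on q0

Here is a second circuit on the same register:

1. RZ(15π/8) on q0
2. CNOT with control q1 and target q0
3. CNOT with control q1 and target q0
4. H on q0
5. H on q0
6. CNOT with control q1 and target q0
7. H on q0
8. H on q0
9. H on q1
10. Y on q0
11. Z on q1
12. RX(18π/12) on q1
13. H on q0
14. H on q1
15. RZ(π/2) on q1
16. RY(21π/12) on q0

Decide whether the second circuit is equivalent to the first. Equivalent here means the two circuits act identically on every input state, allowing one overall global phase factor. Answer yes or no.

Yes — the two circuits implement the same unitary up to a global phase.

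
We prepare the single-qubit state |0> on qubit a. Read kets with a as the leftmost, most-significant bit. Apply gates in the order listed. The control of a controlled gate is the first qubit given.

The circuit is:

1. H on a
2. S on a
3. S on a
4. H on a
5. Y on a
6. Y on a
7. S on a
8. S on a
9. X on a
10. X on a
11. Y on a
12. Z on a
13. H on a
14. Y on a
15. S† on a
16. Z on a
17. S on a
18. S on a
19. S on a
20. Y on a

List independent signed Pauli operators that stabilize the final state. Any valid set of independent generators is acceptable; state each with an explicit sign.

The stabilizer group can be generated by +X, among other valid generating sets.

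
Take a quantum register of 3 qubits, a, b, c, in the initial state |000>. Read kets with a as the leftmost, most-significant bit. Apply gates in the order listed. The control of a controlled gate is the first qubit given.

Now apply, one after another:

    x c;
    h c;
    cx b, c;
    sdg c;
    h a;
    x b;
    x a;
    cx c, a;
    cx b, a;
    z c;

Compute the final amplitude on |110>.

|110> carries amplitude 1/2 in the final state.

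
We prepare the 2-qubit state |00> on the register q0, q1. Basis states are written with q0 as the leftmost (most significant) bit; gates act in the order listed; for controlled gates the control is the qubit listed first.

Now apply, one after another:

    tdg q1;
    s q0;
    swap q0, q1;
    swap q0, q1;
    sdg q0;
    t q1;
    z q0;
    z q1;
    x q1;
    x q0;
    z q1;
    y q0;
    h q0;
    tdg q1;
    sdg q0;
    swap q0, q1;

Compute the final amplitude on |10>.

The final state's coefficient on |10> equals sqrt(2)*exp(I*pi/4)/2. Key observation: the block from step 1 through step 6 cancels to the identity and can be dropped.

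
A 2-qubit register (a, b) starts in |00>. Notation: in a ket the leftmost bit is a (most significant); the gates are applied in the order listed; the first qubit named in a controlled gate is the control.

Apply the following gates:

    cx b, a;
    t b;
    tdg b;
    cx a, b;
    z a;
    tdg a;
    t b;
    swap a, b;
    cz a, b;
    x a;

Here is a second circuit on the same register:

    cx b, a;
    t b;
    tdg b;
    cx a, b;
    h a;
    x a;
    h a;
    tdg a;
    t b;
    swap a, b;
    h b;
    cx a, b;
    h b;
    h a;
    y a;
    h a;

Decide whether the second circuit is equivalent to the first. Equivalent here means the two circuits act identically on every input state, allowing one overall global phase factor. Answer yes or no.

No: there is an input state on which the two circuits produce genuinely different outputs (not merely differing by a phase).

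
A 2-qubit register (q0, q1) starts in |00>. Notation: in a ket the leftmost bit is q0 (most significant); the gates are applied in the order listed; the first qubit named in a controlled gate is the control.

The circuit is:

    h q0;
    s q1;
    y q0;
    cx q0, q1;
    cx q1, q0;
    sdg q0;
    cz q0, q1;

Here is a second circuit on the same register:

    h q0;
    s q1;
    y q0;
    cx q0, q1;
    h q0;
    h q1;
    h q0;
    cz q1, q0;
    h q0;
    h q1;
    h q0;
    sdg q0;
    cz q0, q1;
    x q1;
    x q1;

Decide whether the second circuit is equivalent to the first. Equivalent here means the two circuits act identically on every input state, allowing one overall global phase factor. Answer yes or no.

No — the two circuits implement different unitaries, even allowing a global phase.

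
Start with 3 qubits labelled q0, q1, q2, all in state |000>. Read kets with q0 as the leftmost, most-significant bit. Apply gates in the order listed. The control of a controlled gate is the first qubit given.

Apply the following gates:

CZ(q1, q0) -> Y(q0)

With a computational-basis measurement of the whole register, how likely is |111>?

Outcome |111> occurs with probability 0.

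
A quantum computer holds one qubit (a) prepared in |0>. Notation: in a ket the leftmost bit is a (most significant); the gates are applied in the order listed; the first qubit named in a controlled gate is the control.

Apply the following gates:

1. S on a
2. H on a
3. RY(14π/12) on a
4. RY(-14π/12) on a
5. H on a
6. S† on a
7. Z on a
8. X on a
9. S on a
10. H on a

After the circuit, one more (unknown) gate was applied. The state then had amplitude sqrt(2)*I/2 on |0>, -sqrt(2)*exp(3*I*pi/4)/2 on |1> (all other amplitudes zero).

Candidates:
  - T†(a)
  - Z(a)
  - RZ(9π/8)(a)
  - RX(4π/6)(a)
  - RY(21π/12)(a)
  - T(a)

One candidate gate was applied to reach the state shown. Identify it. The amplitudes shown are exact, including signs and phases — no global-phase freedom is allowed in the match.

The applied gate was T(a). Key observation: gates 1-6 undo each other exactly, leaving only the rest of the circuit to track.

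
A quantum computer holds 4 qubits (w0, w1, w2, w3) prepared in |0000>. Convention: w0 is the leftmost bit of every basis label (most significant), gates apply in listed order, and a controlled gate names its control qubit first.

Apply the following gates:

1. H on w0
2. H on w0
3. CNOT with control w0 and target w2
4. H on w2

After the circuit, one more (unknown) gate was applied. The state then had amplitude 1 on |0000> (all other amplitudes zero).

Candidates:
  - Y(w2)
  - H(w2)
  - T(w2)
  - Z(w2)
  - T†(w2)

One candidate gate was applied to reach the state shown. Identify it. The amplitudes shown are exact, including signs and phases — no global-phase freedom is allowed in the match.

The applied gate was H(w2). Key observation: gates 1-2 undo each other exactly, leaving only the rest of the circuit to track.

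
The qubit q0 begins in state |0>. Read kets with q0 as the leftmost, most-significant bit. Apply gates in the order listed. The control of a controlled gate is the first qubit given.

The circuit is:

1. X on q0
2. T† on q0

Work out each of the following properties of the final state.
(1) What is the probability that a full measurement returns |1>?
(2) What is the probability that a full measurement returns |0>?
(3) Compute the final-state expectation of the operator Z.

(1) A full measurement returns |1> with probability 1.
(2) A full measurement returns |0> with probability 0.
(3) The observable Z averages to -1.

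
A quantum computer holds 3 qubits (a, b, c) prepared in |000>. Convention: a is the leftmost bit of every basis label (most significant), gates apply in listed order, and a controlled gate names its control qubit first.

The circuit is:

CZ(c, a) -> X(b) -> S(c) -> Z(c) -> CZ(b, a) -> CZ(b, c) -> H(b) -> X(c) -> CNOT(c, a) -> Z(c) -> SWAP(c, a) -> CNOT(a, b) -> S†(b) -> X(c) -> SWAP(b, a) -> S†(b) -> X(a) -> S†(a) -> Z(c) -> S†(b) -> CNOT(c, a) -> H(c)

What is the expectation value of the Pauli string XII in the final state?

In the final state, XII has expectation -1.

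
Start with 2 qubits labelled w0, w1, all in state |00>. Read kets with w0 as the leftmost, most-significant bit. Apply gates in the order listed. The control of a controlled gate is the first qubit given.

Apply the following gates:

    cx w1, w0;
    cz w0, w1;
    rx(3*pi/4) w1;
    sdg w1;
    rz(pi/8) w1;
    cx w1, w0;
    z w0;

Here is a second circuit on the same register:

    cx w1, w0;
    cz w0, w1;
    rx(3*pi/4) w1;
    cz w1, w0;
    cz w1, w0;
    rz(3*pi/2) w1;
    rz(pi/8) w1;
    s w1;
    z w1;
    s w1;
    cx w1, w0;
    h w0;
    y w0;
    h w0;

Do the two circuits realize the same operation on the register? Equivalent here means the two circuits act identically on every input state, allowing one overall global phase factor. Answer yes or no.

No — the two circuits implement different unitaries, even allowing a global phase.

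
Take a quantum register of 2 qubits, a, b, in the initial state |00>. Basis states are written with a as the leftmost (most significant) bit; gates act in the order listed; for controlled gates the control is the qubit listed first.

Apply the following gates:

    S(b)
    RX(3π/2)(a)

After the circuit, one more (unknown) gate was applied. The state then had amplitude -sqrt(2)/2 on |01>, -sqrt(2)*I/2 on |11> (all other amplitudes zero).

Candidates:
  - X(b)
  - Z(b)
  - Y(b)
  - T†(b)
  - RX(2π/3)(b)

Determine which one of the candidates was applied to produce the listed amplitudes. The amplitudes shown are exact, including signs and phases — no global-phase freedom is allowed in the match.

The applied gate was X(b).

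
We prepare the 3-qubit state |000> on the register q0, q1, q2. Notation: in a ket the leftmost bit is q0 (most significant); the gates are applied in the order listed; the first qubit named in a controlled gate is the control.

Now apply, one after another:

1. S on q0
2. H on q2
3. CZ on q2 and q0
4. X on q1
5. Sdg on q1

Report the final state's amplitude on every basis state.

The resulting statevector has amplitude -sqrt(2)*I/2 on |010>, -sqrt(2)*I/2 on |011>, and 0 on every other basis state.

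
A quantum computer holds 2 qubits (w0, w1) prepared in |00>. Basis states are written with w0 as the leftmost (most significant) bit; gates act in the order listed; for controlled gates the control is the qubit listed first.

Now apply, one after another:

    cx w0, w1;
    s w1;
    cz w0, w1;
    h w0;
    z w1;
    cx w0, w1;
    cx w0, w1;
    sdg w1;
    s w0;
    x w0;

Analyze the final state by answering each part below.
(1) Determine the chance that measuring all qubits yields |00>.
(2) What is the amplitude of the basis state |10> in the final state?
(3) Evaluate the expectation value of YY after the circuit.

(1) Outcome |00> occurs with probability 1/2.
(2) The final state's coefficient on |10> equals sqrt(2)/2.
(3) The expectation value of YY is 0.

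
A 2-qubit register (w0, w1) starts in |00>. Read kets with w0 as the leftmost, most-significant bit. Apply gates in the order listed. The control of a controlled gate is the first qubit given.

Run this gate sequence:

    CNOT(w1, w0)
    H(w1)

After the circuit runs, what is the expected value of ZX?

The expectation value of ZX is 1.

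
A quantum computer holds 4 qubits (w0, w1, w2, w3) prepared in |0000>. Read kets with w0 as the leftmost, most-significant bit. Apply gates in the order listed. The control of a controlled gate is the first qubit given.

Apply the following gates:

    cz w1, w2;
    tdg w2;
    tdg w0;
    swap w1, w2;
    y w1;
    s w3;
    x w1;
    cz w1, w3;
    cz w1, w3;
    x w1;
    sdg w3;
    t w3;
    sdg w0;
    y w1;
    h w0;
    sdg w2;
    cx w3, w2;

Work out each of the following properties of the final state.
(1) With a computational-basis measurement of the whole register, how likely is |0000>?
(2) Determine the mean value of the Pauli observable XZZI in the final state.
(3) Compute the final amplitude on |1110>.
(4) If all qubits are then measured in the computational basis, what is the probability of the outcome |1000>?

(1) The probability of measuring |0000> is 1/2. Key observation: the block from step 6 through step 11 cancels to the identity and can be dropped.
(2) In the final state, XZZI has expectation 1.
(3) |1110> carries amplitude 0 in the final state.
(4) A full measurement returns |1000> with probability 1/2.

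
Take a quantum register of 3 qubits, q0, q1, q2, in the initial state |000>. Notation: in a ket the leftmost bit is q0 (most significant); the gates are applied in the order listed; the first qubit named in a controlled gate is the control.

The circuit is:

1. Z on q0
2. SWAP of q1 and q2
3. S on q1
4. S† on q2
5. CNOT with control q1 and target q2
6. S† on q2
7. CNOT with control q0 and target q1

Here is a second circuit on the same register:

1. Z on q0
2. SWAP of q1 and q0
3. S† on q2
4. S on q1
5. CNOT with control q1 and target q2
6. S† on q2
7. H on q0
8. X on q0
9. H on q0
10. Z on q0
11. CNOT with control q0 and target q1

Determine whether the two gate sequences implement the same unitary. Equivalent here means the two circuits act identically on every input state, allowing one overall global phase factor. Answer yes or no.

No: there is an input state on which the two circuits produce genuinely different outputs (not merely differing by a phase).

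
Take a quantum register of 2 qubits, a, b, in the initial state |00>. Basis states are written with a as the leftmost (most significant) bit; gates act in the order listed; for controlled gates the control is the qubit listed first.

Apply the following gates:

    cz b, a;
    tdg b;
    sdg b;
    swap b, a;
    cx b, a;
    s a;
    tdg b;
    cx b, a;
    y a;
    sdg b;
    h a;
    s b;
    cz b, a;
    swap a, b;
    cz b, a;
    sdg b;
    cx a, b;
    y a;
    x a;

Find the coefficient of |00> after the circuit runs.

The final state's coefficient on |00> equals -sqrt(2)/2.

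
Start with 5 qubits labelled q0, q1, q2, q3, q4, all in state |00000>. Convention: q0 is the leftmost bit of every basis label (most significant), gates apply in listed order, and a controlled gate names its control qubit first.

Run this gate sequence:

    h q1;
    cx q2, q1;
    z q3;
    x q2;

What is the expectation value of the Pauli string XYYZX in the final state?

In the final state, XYYZX has expectation 0.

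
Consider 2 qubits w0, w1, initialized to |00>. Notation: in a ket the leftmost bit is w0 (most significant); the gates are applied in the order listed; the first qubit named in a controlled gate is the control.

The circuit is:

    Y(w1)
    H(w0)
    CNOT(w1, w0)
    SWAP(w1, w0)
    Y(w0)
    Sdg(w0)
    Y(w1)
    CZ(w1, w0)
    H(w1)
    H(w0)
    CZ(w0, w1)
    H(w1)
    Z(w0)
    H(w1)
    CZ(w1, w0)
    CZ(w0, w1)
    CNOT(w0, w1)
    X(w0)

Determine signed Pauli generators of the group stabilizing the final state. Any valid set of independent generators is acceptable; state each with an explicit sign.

One valid set of independent stabilizer generators is +XX, +ZZ (any independent generating set of the same group is equally correct).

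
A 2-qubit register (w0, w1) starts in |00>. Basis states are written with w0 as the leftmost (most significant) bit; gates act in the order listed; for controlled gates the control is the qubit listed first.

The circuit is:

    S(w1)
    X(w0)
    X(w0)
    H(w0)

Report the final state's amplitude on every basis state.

After the circuit, the state carries amplitude sqrt(2)/2 on |00>, 0 on |01>, sqrt(2)/2 on |10>, 0 on |11>.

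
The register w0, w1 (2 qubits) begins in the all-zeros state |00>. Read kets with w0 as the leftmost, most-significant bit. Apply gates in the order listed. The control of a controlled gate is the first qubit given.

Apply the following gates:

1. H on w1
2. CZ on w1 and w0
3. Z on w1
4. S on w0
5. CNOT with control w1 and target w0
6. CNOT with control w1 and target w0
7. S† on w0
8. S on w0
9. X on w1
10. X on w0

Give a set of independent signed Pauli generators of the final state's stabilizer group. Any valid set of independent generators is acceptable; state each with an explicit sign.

One valid set of independent stabilizer generators is -IX, -ZI (any independent generating set of the same group is equally correct). Key observation: the block from step 4 through step 7 cancels to the identity and can be dropped.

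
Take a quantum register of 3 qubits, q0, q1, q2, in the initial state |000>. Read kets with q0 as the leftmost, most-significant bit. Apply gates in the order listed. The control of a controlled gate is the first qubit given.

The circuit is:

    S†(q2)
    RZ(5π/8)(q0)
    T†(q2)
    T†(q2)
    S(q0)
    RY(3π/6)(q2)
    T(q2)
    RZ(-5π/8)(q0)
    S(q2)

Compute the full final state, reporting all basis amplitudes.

The resulting statevector has amplitude sqrt(2)/2 on |000>, sqrt(2)*exp(3*I*pi/4)/2 on |001>, and 0 on every other basis state.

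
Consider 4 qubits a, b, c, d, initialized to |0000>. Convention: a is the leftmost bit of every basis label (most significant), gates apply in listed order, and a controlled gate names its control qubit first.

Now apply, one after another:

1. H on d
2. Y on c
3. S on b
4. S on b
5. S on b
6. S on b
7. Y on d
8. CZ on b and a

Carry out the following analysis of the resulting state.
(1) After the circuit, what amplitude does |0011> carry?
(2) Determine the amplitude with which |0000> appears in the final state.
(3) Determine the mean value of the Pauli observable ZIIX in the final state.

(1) The final state's coefficient on |0011> equals -sqrt(2)/2.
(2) The final state's coefficient on |0000> equals 0.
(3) The expectation value of ZIIX is -1.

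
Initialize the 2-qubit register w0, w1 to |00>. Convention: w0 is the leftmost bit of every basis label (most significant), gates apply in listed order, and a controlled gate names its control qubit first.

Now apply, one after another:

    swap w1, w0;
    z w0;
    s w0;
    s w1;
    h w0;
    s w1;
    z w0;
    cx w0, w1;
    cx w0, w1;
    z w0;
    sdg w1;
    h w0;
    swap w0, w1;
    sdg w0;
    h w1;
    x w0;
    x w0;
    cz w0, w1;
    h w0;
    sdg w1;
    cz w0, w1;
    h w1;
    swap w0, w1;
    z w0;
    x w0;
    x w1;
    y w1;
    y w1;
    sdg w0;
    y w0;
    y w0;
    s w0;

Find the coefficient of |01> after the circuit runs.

The amplitude on |01> is sqrt(2)*(-1 - I)/4.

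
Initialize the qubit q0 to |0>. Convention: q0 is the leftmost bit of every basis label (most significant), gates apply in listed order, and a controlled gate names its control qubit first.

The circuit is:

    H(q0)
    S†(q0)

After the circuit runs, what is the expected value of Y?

The expectation value of Y is -1.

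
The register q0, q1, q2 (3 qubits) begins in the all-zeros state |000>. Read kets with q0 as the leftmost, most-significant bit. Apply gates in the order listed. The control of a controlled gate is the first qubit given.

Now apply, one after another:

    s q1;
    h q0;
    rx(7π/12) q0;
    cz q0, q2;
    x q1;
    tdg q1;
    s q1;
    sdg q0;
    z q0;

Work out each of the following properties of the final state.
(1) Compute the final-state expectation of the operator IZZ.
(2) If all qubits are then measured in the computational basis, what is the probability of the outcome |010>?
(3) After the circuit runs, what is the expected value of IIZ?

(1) The observable IZZ averages to -1.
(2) A full measurement returns |010> with probability 1/2.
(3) In the final state, IIZ has expectation 1.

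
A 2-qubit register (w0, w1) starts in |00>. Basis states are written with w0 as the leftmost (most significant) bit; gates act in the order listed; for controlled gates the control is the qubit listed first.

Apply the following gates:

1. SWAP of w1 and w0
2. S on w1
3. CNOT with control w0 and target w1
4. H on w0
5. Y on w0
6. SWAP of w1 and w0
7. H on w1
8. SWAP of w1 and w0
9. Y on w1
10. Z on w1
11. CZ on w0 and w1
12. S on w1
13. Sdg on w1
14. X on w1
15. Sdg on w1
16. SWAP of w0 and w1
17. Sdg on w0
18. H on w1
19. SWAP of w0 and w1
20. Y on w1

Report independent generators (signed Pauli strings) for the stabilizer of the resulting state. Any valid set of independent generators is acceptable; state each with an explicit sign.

The stabilizer group can be generated by -XI, -IZ, among other valid generating sets.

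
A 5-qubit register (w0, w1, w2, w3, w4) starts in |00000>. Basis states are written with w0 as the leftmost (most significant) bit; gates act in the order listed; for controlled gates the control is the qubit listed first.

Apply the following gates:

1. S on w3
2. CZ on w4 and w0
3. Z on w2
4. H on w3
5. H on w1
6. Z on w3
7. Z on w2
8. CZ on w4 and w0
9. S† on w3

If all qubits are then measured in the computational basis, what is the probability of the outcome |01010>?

A full measurement returns |01010> with probability 1/4.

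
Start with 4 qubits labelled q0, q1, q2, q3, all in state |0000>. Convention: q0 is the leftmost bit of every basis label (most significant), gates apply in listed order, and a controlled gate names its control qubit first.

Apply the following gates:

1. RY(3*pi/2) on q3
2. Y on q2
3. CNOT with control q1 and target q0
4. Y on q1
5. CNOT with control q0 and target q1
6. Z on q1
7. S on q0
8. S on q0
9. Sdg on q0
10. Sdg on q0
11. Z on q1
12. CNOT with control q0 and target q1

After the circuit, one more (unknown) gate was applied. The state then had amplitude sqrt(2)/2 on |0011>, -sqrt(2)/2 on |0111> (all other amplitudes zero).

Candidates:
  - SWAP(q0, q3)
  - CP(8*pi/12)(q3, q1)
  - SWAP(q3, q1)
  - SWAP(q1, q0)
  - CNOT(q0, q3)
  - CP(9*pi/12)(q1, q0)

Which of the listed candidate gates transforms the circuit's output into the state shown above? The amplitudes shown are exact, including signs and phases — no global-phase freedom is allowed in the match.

It was SWAP(q3, q1) that produced the state shown. Key observation: steps 5-12 multiply out to the identity, so the circuit reduces to the remaining gates.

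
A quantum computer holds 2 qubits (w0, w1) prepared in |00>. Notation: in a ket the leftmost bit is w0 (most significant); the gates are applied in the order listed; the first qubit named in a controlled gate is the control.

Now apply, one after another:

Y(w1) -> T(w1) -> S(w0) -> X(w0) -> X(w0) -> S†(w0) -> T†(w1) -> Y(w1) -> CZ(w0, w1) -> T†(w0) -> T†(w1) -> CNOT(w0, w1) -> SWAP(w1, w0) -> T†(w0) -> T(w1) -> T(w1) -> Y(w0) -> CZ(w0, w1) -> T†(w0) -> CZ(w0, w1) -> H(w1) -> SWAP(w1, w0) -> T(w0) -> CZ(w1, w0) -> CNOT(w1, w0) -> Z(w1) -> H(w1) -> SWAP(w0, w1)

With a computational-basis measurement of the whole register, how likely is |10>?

The probability of measuring |10> is 1/4. Key observation: the block from step 1 through step 8 cancels to the identity and can be dropped.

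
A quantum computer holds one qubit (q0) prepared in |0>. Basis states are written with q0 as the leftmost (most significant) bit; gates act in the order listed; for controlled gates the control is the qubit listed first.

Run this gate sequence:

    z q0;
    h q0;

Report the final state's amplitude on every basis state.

The resulting statevector has amplitude sqrt(2)/2 on |0>, sqrt(2)/2 on |1>.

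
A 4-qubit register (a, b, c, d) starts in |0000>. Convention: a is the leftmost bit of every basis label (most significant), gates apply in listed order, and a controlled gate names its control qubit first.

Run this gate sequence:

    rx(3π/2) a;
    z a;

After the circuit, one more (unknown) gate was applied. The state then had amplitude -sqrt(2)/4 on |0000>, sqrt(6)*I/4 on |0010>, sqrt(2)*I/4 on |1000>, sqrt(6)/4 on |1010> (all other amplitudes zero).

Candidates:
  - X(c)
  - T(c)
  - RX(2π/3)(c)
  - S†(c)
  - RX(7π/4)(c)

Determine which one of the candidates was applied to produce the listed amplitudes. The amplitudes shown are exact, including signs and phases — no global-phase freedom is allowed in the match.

It was RX(2π/3)(c) that produced the state shown.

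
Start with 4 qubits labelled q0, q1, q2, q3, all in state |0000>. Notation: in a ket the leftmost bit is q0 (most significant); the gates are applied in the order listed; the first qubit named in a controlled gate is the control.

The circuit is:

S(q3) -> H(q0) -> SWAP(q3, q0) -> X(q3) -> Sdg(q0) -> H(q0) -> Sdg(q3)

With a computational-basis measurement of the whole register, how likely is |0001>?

A full measurement returns |0001> with probability 1/4.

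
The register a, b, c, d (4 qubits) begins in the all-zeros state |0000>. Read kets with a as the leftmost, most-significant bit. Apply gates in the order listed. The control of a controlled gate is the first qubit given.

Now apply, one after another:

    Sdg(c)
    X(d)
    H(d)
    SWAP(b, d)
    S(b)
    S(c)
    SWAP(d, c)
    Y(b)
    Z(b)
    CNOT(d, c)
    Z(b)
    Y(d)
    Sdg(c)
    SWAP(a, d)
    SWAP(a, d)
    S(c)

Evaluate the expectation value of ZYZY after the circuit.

The expectation value of ZYZY is 0.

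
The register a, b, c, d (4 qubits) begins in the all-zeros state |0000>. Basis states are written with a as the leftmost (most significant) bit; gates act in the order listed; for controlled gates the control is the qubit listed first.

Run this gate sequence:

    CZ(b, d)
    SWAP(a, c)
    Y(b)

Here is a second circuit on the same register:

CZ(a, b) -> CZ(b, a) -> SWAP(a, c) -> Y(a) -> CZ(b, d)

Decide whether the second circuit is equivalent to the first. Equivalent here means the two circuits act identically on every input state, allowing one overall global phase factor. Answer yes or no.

No: there is an input state on which the two circuits produce genuinely different outputs (not merely differing by a phase).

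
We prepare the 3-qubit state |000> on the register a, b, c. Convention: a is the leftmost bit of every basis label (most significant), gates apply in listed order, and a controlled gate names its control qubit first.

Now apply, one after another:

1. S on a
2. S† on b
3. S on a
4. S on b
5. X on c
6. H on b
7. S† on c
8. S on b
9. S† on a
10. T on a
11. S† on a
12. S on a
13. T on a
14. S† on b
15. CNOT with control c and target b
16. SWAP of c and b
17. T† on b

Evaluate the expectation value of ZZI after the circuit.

The observable ZZI averages to -1.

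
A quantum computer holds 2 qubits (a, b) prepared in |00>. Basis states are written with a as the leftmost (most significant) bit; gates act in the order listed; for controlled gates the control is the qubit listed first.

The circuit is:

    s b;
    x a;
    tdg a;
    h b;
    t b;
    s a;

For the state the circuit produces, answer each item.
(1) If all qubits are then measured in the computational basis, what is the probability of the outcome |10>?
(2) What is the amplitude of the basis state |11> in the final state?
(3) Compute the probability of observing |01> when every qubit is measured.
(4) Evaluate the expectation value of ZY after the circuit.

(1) A full measurement returns |10> with probability 1/2.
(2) The amplitude on |11> is sqrt(2)*I/2.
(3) The probability of measuring |01> is 0.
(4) In the final state, ZY has expectation -sqrt(2)/2.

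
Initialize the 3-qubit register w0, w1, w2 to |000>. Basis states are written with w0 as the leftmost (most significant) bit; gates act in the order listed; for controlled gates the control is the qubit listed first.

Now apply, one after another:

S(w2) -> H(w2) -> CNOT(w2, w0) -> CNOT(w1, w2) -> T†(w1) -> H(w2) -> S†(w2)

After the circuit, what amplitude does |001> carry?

The amplitude on |001> is -I/2.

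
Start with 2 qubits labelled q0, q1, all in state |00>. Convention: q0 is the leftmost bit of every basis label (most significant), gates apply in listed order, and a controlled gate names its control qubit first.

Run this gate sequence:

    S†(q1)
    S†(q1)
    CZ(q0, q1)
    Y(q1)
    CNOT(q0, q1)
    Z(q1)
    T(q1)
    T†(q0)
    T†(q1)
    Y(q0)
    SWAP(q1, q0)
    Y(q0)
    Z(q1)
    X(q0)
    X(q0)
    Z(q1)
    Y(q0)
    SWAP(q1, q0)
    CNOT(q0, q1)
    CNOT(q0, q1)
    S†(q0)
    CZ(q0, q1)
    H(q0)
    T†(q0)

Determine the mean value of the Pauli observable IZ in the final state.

In the final state, IZ has expectation -1. Key observation: gates 11-18 undo each other exactly, leaving only the rest of the circuit to track.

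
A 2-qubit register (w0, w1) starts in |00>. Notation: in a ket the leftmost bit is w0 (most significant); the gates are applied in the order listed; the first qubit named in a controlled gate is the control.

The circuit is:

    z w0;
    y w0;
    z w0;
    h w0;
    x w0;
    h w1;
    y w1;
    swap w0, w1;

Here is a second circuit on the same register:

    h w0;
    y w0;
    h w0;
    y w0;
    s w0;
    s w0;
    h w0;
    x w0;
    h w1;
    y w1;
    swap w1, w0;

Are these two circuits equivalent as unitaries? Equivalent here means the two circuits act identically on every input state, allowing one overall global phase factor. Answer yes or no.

No, they are not equivalent — no single phase factor reconciles the two unitaries.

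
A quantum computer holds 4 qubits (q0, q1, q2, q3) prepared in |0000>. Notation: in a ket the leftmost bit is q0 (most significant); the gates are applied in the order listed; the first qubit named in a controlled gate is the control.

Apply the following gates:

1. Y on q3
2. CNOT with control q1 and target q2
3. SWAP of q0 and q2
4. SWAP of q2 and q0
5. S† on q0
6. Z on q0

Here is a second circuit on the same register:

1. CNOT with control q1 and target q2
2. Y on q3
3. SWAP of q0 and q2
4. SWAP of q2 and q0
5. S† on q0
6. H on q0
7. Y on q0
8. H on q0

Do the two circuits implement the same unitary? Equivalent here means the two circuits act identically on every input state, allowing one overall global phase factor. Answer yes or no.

No — the two circuits implement different unitaries, even allowing a global phase.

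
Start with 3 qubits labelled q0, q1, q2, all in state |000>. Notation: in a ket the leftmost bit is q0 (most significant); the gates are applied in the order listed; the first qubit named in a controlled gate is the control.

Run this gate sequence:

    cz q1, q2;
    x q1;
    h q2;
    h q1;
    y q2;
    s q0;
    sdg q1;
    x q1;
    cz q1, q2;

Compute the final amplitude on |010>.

The final state's coefficient on |010> equals -I/2.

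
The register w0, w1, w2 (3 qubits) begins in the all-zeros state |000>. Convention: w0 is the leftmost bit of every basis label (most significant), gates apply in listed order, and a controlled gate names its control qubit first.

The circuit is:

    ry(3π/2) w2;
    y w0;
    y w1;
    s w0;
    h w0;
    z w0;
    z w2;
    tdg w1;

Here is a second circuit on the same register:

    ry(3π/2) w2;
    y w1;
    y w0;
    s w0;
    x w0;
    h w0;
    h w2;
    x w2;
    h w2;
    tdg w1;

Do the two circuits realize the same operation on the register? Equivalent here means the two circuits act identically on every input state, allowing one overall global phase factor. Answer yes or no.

Yes, they are equivalent — the unitaries differ by at most a global phase.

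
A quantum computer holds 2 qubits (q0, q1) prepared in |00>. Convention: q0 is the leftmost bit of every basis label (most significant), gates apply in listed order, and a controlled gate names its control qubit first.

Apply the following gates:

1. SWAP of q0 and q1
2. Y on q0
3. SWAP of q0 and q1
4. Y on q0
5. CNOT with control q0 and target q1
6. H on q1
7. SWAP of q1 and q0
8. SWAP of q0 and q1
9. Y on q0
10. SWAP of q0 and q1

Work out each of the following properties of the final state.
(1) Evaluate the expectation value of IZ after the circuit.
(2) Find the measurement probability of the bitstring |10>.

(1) The observable IZ averages to 1.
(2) The probability of measuring |10> is 1/2.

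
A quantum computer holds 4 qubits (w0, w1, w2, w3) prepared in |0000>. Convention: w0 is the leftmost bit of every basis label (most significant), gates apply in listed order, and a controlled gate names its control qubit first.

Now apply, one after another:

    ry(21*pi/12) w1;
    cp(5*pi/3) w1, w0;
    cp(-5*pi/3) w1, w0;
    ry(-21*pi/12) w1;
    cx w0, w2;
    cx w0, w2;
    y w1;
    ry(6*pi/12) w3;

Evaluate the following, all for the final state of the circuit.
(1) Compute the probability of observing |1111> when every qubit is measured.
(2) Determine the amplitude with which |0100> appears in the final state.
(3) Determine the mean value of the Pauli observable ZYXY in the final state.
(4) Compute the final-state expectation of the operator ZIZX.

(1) Outcome |1111> occurs with probability 0.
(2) The final state's coefficient on |0100> equals sqrt(2)*I/2.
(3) The expectation value of ZYXY is 0.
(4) The expectation value of ZIZX is 1.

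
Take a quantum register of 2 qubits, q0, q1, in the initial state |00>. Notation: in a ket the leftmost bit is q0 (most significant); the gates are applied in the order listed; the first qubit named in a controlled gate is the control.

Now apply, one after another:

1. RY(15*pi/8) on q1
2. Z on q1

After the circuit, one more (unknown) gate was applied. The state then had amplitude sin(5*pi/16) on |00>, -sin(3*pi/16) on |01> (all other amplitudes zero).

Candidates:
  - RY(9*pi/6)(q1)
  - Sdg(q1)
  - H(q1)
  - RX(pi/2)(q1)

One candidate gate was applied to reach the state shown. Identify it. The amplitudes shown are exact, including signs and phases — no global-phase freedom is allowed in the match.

The unique candidate consistent with the amplitudes is RY(9*pi/6)(q1).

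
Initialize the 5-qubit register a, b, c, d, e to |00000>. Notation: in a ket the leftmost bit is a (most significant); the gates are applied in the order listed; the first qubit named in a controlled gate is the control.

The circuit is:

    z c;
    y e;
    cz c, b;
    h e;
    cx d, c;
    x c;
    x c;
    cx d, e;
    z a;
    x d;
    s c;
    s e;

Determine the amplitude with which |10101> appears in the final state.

|10101> carries amplitude 0 in the final state. Key observation: gates 6-7 undo each other exactly, leaving only the rest of the circuit to track.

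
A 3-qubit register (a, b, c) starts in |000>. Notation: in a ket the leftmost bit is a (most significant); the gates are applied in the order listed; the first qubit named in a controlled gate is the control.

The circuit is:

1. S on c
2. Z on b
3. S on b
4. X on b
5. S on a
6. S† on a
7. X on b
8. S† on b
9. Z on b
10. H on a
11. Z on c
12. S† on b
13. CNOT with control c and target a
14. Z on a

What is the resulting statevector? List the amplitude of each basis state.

After the circuit, the state carries amplitude sqrt(2)/2 on |000>, -sqrt(2)/2 on |100>, and 0 on every other basis state. Key observation: the block from step 2 through step 9 cancels to the identity and can be dropped.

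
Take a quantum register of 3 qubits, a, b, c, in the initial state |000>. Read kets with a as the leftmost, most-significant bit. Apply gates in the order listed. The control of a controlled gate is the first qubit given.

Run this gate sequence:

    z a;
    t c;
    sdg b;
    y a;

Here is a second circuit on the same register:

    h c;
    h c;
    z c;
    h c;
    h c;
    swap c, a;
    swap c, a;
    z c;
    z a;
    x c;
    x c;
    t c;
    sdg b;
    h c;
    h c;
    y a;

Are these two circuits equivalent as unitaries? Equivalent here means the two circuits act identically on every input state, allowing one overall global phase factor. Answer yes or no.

Yes — the two circuits implement the same unitary up to a global phase.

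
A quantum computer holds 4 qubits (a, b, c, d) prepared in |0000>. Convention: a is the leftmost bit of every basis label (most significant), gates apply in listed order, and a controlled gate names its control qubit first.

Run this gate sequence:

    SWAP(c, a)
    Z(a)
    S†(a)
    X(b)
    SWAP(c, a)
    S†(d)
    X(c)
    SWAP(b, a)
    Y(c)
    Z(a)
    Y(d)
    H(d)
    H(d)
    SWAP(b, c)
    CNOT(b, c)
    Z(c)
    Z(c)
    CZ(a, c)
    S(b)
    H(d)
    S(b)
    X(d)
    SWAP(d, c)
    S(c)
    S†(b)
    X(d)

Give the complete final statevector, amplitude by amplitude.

The final amplitudes are sqrt(2)/2 on |1001>, -sqrt(2)*I/2 on |1011>, and 0 on every other basis state. Key observation: the block from step 12 through step 13 cancels to the identity and can be dropped.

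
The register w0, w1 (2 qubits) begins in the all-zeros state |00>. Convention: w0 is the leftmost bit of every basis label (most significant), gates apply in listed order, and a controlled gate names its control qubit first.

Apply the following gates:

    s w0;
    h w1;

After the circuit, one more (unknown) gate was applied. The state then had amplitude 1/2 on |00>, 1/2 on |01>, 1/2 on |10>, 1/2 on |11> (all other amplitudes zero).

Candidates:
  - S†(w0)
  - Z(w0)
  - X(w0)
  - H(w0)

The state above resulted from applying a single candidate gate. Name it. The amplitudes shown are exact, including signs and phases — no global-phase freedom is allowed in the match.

The unique candidate consistent with the amplitudes is H(w0).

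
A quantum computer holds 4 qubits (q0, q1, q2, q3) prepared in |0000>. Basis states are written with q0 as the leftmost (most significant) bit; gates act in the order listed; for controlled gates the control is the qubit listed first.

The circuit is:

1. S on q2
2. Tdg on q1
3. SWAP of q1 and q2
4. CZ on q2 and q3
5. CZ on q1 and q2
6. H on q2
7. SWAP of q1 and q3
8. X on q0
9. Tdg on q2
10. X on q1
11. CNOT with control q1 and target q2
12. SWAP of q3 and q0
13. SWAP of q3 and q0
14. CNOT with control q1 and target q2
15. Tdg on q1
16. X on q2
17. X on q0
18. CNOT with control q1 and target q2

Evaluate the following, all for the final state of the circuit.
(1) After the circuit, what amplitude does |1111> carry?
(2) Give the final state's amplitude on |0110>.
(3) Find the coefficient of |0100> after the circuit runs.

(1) The amplitude on |1111> is 0. Key observation: steps 11-14 multiply out to the identity, so the circuit reduces to the remaining gates.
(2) The amplitude on |0110> is -sqrt(2)*I/2.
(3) The final state's coefficient on |0100> equals -sqrt(2)*exp(3*I*pi/4)/2.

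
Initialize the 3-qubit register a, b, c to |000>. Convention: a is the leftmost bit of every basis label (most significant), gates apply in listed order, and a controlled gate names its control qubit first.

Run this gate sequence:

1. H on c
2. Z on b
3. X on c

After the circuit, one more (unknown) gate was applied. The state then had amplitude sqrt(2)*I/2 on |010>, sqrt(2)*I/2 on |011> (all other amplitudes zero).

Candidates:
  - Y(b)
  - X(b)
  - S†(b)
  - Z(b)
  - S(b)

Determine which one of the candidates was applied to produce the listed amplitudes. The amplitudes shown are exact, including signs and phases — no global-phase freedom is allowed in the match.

The unique candidate consistent with the amplitudes is Y(b).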